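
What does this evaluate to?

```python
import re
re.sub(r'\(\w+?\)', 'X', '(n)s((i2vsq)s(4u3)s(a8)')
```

'Xs(XsXsX'

Matches: at [0:3] → '(n)'; at [5:12] → '(i2vsq)'; at [13:18] → '(4u3)'; at [19:23] → '(a8)'.
Every occurrence is swapped for 'X'.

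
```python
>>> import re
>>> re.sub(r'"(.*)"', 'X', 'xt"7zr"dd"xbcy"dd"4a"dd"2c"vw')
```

Every occurrence is swapped for 'X'.

'xtXvw'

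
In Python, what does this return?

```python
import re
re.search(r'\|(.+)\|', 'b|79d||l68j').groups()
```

('79d|',)

The match spans [1:7] → '|79d||'.
Captured: group 1 = '79d|'.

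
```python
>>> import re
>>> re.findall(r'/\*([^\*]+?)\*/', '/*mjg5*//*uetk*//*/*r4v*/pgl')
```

One capturing group, so `findall` returns just the captured substring from each match — 3 in all.

['mjg5', 'uetk', 'r4v']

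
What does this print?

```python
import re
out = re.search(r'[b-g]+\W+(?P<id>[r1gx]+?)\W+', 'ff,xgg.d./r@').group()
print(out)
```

This matches one or more of a character in [b-g]; then one or more of a non-word character; then one or more of one of [r1gx] (lazy) (captured as 'id'); then one or more of a non-word character.
The match spans [0:7] → 'ff,xgg.'.

ff,xgg.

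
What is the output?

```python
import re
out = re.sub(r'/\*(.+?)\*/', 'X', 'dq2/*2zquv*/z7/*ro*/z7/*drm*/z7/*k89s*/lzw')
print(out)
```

dq2Xz7Xz7Xz7Xlzw

Lazy quantifiers expand one character at a time until the remainder of the pattern can match.
Matches: at [3:12] → '/*2zquv*/'; at [14:20] → '/*ro*/'; at [22:29] → '/*drm*/'; at [31:39] → '/*k89s*/'.
Every occurrence is swapped for 'X'.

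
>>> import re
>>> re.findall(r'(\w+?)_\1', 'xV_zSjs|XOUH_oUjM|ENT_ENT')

['ENT']

A backreference is literal: `\1` must see the identical characters the first group matched.
Because there's exactly one group, `findall` drops the full match and keeps group 1 from the one hit.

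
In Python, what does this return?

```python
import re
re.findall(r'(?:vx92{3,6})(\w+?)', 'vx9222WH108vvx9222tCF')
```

['W', 't']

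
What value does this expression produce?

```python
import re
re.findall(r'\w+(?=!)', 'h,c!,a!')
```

['c', 'a']

The `(?=…)`/`(?<=…)` assertion just peeks at neighbouring text; it doesn't advance the match position.
No capturing groups, so `findall` returns the 2 full match strings.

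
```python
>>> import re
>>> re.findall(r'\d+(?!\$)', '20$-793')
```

`(?!…)`/`(?<!…)` only lets a position through if the neighbouring text does NOT match; no characters are consumed.
Scanning left to right: at [0:1] → '2'; at [4:7] → '793'.
Since nothing is captured, `findall` lists the 2 matched substrings directly.

['2', '793']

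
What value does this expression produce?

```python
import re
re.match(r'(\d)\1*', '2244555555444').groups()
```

('2',)

The match spans [0:2] → '22'.
Captured: group 1 = '2'.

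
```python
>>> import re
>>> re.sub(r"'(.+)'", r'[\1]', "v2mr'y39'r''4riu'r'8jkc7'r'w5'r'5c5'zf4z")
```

Matches: at [4:36] → "'y39'r''4riu'r'8jkc7'r'w5'r'5c5'".
`\1` in the replacement pulls in group 1's text for each match.

"v2mr[y39'r''4riu'r'8jkc7'r'w5'r'5c5]zf4z"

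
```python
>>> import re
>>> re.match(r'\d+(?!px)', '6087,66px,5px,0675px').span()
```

`match` is anchored at position 0; if the pattern doesn't fit there, it returns None.
The match spans [0:4] → '6087'.

(0, 4)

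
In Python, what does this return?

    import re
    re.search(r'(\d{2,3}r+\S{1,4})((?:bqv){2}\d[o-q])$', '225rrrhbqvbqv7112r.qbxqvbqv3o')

Pattern: 2 to 3 of a digit, then one or more of the literal 'r', then 1 to 4 of a non-whitespace character (captured); then the literal 'bqv' repeated 2 times, then a digit, then a character in [o-q] (captured); then anchored at the end.
`re.search` scans for the first position where the pattern succeeds.
Here the pattern never matches, so the call returns None.

None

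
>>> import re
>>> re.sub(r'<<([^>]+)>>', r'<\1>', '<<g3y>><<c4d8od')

Matches: at [0:7] → '<<g3y>>'.
Each match is replaced using the text its own group 1 captured.

'<g3y><<c4d8od'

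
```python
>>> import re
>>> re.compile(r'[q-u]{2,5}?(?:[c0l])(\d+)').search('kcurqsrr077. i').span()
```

The pattern matches 2 to 5 of a character in [q-u] (lazy); then one of [c0l] (non-capturing group); then one or more of a digit (captured).
`search` walks the string left to right and returns the first match it finds.
The match spans [3:11] → 'rqsrr077'.
Captured: group 1 = '77'.

(3, 11)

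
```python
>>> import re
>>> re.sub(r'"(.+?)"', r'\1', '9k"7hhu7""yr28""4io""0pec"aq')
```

Because the quantifier is non-greedy, it stops expanding at the earliest point where the rest of the pattern can succeed.
Matches: at [2:9] → '"7hhu7"'; at [9:15] → '"yr28"'; at [15:20] → '"4io"'; at [20:26] → '"0pec"'.
`\1` in the replacement pulls in group 1's text for each match.

'9k7hhu7yr284io0pecaq'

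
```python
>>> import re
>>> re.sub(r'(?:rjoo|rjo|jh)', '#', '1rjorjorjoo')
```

Branches in `(...|...)` are attempted left-to-right; the first branch that allows the whole pattern to succeed is taken.
Matches: at [1:4] → 'rjo'; at [4:7] → 'rjo'; at [7:11] → 'rjoo'.
`sub` substitutes '#' at each match site.

'1###'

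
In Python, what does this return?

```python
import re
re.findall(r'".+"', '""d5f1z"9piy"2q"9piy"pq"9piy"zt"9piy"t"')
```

No capturing groups, so `findall` returns the 1 full match string.

['""d5f1z"9piy"2q"9piy"pq"9piy"zt"9piy"t"']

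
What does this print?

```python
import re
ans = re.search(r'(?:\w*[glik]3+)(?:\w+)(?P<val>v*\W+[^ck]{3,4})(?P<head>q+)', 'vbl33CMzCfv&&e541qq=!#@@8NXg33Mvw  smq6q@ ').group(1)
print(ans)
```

&&e541

This matches zero or more of a word character, then one of [glik], then one or more of a literal '3' (non-capturing group); then one or more of a word character (non-capturing group); then zero or more of the literal 'v', then one or more of a non-word character, then 3 to 4 of any character except [ck] (captured as 'val'); then one or more of a literal 'q' (captured as 'head').
`re.search` scans for the first position where the pattern succeeds.
The match spans [0:19] → 'vbl33CMzCfv&&e541qq'.
Captured: group 1 = '&&e541', group 2 = 'qq'.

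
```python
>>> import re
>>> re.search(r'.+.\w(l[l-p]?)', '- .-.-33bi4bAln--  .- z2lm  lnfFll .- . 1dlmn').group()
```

'- .-.-33bi4bAln--  .- z2lm  lnfFll .- . 1dlm'

This matches one or more of any character; then any character, then a word character; then a literal 'l', then optionally a character in [l-p] (captured).
The match spans [0:44] → '- .-.-33bi4bAln--  .- z2lm  lnfFll .- . 1dlm'.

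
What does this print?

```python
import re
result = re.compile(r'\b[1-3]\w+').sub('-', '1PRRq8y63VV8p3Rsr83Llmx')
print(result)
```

-

This matches a word boundary (`\b`, zero-width); then a character in [1-3]; then one or more of a word character.
Matches: at [0:23] → '1PRRq8y63VV8p3Rsr83Llmx'.
`sub` substitutes '-' at each match site.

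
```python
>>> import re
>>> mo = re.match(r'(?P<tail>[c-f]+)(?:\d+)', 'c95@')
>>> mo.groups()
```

('c',)

The match spans [0:3] → 'c95'.
Captured: group 1 = 'c'.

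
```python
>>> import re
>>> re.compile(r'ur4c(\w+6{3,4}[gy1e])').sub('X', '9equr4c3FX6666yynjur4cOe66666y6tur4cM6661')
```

'9eqX'

Pattern: the literal 'u', then the literal 'r4c'; then one or more of a word character, then 3 to 4 of the literal '6', then one of [gy1e] (captured).
`sub` substitutes 'X' at each match site.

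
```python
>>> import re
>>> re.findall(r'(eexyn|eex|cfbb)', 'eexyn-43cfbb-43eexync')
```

Alternation isn't longest-match — the leftmost alternative that fits at this position is chosen.
Walking the string: at [0:5] match 'eexyn', group 1 = 'eexyn'; at [8:12] match 'cfbb', group 1 = 'cfbb'; at [15:20] match 'eexyn', group 1 = 'eexyn'.
One capturing group, so `findall` returns just the captured substring from each match — 3 in all.

['eexyn', 'cfbb', 'eexyn']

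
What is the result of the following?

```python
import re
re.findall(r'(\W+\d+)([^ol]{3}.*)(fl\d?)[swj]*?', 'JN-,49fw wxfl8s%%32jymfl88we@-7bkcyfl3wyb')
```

[('-,49', 'fw wxfl8s%%32jymfl88we@-7bkcy', 'fl3')]

Multiple groups make `findall` return tuples — one 3-tuple for the one match.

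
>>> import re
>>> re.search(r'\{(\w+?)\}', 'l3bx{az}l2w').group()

'{az}'

The match spans [4:8] → '{az}'.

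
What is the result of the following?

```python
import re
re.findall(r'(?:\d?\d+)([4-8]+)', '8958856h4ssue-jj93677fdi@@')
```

This matches optionally a digit, then one or more of a digit (non-capturing group); then one or more of a character in [4-8] (captured).
Matches: at [0:7] match '8958856', group 1 = '6'; at [16:21] match '93677', group 1 = '7'.
Because there's exactly one group, `findall` drops the full match and keeps group 1 from each hit.

['6', '7']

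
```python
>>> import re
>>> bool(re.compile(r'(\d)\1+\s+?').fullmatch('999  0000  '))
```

False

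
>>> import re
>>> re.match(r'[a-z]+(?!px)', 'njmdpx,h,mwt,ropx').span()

(0, 6)

A negative assertion filters positions out without eating any characters.
`re.match` won't scan ahead — the pattern has to work from the very first character.
The match spans [0:6] → 'njmdpx'.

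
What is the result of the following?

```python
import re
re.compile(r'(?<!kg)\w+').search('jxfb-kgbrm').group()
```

'jxfb'

A negative assertion filters positions out without eating any characters.
The match spans [0:4] → 'jxfb'.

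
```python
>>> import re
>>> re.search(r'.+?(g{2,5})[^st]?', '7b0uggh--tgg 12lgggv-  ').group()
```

'7b0uggh'

Pattern: one or more of any character (lazy); then 2 to 5 of a literal 'g' (captured); then optionally any character except [st].
A `+?`/`*?`/`{m,n}?` starts at its minimum and grows only as far as needed for what follows to match.
`search` walks the string left to right and returns the first match it finds.
The match spans [0:7] → '7b0uggh'.
Captured: group 1 = 'gg'.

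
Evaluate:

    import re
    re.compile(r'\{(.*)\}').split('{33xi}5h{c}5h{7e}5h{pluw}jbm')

['', '33xi}5h{c}5h{7e}5h{pluw', 'jbm']

Matches to split on: at [0:25] → '{33xi}5h{c}5h{7e}5h{pluw}'.
With a capturing group present, the delimiter's captured portion is kept in the result list.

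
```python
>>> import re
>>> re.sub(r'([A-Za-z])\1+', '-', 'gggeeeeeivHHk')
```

'--iv-k'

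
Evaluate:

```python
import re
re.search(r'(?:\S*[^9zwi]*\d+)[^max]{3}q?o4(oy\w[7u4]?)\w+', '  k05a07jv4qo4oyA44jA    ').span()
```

(0, 21)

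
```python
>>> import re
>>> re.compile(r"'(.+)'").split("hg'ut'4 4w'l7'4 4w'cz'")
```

`re.split` interleaves the captured-group text with the surrounding fragments.

['hg', "ut'4 4w'l7'4 4w'cz", '']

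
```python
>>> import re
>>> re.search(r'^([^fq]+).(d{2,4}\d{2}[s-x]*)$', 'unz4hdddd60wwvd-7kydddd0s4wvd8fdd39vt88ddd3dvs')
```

This matches anchored at the start of the string; then one or more of any character except [fq] (captured); then any character; then 2 to 4 of a literal 'd', then exactly 2 of a digit, then zero or more of a character in [s-x] (captured); then anchored at the end.
`search` walks the string left to right and returns the first match it finds.
Here nothing in the string fits, so the call returns None.

None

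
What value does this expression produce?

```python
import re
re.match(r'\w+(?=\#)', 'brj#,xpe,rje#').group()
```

'brj'

With `match`, the pattern is implicitly anchored at the beginning.
The match spans [0:3] → 'brj'.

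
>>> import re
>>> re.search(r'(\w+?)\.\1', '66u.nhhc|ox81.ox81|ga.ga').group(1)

A backreference is literal: `\1` must see the identical characters the first group matched.
`search` walks the string left to right and returns the first match it finds.
The match spans [9:18] → 'ox81.ox81'.
Captured: group 1 = 'ox81'.

'ox81'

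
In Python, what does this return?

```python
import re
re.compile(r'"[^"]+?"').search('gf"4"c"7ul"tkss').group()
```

`re.search` tries every starting position until one works.
The match spans [2:5] → '"4"'.

'"4"'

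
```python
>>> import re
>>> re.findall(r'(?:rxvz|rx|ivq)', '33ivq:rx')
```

Scanning left to right: at [2:5] → 'ivq'; at [6:8] → 'rx'.
`findall` yields the raw match text (2 of them) because the pattern has no groups.

['ivq', 'rx']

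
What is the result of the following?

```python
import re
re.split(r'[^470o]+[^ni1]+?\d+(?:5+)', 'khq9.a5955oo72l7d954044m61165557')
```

The pattern matches one or more of any character except [470o]; then one or more of any character except [ni1] (lazy), then one or more of a digit; then one or more of a literal '5' (non-capturing group).
Matches to split on: at [0:19] → 'khq9.a5955oo72l7d95'; at [23:31] → 'm6116555'.
The string is cut at each match, leaving 3 pieces.

['', '4044', '7']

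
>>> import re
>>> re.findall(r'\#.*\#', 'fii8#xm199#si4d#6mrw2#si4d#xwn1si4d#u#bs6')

['#xm199#si4d#6mrw2#si4d#xwn1si4d#u#']

With no groups in the pattern, `findall` gives back each whole match — 1 here.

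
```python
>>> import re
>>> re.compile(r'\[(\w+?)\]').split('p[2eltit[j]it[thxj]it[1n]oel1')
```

['p[2eltit', 'j', 'it', 'thxj', 'it', '1n', 'oel1']

Matches to split on: at [8:11] → '[j]'; at [13:19] → '[thxj]'; at [21:25] → '[1n]'.
`re.split` interleaves the captured-group text with the surrounding fragments.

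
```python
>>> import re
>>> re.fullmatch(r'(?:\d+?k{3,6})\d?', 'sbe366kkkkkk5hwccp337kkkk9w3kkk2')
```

The pattern matches one or more of a digit (lazy), then 3 to 6 of a literal 'k' (non-capturing group); then optionally a digit.
`fullmatch` succeeds only if the pattern covers the string from start to end.
Here the pattern can't cover the whole string, so the call returns None.

None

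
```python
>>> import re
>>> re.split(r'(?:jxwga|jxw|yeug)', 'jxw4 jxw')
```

['', '4 ', '']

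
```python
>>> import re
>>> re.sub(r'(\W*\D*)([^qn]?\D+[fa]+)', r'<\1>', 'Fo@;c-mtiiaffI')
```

The replacement refers to a captured group, so each match is rewritten using its own captured text.

'<Fo@;c-mtiia>I'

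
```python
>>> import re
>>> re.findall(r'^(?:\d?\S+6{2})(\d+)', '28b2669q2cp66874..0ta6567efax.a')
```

['874']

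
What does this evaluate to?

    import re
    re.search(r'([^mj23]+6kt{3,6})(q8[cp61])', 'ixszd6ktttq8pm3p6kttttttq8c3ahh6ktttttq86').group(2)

'q8p'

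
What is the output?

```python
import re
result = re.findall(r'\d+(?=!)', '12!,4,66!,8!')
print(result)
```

['12', '66', '8']

The positive lookaround only admits positions where the adjacent text matches; those characters stay outside the span.
Scanning left to right: at [0:2] → '12'; at [6:8] → '66'; at [10:11] → '8'.
Since nothing is captured, `findall` lists the 3 matched substrings directly.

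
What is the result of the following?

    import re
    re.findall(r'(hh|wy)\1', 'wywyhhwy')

`\1` is not a pattern — it's the concrete string captured by group 1, re-applied verbatim.
Matches: at [0:4] match 'wywy', group 1 = 'wy'.
One capturing group, so `findall` returns just the captured substring from the one match — 1 in all.

['wy']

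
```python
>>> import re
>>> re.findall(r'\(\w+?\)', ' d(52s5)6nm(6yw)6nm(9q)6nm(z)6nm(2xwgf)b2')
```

`findall` yields the raw match text (5 of them) because the pattern has no groups.

['(52s5)', '(6yw)', '(9q)', '(z)', '(2xwgf)']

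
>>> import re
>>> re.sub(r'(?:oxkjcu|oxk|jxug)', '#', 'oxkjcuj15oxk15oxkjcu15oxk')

'#j15#15#15#'

Alternation tries branches left to right and keeps the first one that lets the overall match succeed at that position.
Every occurrence is swapped for '#'.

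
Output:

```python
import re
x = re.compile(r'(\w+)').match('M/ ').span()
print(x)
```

(0, 1)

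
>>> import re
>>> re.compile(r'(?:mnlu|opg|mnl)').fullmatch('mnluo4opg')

None

For `fullmatch`, every character of the input must be accounted for by the pattern.
Here the pattern can't cover the whole string, so the call returns None.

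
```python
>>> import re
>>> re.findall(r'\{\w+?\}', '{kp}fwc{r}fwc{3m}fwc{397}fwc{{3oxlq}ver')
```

['{kp}', '{r}', '{3m}', '{397}', '{3oxlq}']

Matches: at [0:4] → '{kp}'; at [7:10] → '{r}'; at [13:17] → '{3m}'; at [20:25] → '{397}'; at [29:36] → '{3oxlq}'.
`findall` yields the raw match text (5 of them) because the pattern has no groups.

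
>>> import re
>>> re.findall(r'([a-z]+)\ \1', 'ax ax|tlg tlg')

['ax', 'tlg']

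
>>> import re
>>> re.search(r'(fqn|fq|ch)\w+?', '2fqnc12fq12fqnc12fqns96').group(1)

'fqn'

Branches in `(...|...)` are attempted left-to-right; the first branch that allows the whole pattern to succeed is taken.
Unlike `match`, `search` isn't anchored — it looks for the pattern anywhere in the string.
The match spans [1:5] → 'fqnc'.
Captured: group 1 = 'fqn'.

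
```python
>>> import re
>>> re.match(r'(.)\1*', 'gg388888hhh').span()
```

(0, 2)

A backreference is literal: `\1` must see the identical characters the first group matched.
`re.match` only tries the pattern at the start of the string.
The match spans [0:2] → 'gg'.
Captured: group 1 = 'g'.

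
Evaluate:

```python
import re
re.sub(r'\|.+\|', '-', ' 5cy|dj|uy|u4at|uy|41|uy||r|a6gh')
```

' 5cy-a6gh'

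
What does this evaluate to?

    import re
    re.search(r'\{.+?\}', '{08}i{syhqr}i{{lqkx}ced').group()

A non-greedy quantifier consumes as few characters as it can — just enough that the remainder of the pattern still matches from where it stops; whatever follows it matches normally.
Unlike `match`, `search` isn't anchored — it looks for the pattern anywhere in the string.
The match spans [0:4] → '{08}'.

'{08}'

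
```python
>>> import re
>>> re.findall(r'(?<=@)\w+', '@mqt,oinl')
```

['mqt']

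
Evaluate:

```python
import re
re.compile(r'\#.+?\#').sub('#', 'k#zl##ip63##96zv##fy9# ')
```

Matches: at [1:5] → '#zl#'; at [5:11] → '#ip63#'; at [11:17] → '#96zv#'; at [17:22] → '#fy9#'.
`sub` substitutes '#' at each match site.

'k#### '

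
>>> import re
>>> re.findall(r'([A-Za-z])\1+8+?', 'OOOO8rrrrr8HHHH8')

['O', 'r', 'H']

`\1` has to match the exact text group 1 already captured.
Because there's exactly one group, `findall` drops the full match and keeps group 1 from each hit.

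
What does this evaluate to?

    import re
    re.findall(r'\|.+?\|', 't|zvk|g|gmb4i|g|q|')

['|zvk|', '|gmb4i|', '|q|']

A non-greedy quantifier consumes as few characters as it can — just enough that the remainder of the pattern still matches from where it stops; whatever follows it matches normally.
Scanning left to right: at [1:6] → '|zvk|'; at [7:14] → '|gmb4i|'; at [15:18] → '|q|'.
With no groups in the pattern, `findall` gives back each whole match — 3 here.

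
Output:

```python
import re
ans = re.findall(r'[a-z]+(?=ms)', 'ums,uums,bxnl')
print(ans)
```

['u', 'uu']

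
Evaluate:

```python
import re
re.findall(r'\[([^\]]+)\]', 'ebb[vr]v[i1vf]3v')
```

['vr', 'i1vf']

`findall` collects group 1 from each match (2 total).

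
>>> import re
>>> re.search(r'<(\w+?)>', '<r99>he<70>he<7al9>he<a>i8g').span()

(0, 5)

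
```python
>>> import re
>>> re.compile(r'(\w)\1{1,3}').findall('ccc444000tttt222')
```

['c', '4', '0', 't', '2']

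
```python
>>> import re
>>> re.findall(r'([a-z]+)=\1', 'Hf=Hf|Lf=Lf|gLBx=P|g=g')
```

['g']

`\1` has to match the exact text group 1 already captured.
Scanning left to right: at [19:22] match 'g=g', group 1 = 'g'.
`findall` collects group 1 from the one match (1 total).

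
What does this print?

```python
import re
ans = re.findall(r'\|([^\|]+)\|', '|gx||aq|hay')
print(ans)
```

Walking the string: at [0:4] match '|gx|', group 1 = 'gx'; at [4:8] match '|aq|', group 1 = 'aq'.
`findall` collects group 1 from each match (2 total).

['gx', 'aq']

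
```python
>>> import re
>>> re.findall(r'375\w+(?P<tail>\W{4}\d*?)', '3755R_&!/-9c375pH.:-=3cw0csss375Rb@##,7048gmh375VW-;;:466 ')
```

['&!/-', '.:-=', '@##,', '-;;:']

One capturing group, so `findall` returns just the captured substring from each match — 4 in all.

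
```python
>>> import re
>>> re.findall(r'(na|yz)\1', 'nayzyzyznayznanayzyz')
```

`\1` has to match the exact text group 1 already captured.
Matches: at [2:6] match 'yzyz', group 1 = 'yz'; at [12:16] match 'nana', group 1 = 'na'; at [16:20] match 'yzyz', group 1 = 'yz'.
One capturing group, so `findall` returns just the captured substring from each match — 3 in all.

['yz', 'na', 'yz']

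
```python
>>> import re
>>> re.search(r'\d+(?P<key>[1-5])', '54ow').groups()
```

('4',)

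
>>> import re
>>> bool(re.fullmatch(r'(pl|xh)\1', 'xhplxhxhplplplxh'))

`\1` is not a pattern — it's the concrete string captured by group 1, re-applied verbatim.
`re.fullmatch` requires the pattern to consume the entire string.
Here the string isn't matched end-to-end, so the call returns None, and `bool(None)` is False.

False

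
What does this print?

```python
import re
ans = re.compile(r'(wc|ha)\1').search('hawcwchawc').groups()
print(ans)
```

('wc',)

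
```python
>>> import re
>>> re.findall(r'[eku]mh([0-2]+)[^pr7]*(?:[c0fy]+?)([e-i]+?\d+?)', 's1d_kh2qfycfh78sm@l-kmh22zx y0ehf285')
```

[('22', 'ehf2')]

Pattern: one of [eku], then the literal 'mh'; then one or more of a character in [0-2] (captured); then zero or more of any character except [pr7]; then one or more of one of [c0fy] (lazy) (non-capturing group); then one or more of a character in [e-i] (lazy), then one or more of a digit (lazy) (captured).
With the lazy modifier that quantifier settles for the fewest repetitions that let the rest of the pattern succeed (the atoms after it are unaffected and can still be greedy).
Walking the string: at [20:34] match 'kmh22zx y0ehf2', groups = ('22', 'ehf2').
With 2 capturing groups, `findall` returns a 2-tuple per match.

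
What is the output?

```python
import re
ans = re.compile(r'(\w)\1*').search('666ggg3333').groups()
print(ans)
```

The match spans [0:3] → '666'.
Captured: group 1 = '6'.

('6',)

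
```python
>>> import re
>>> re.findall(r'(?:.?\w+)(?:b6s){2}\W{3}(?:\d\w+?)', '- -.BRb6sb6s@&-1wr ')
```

Pattern: optionally any character, then one or more of a word character (non-capturing group); then the literal 'b6s' repeated 2 times, then exactly 3 of a non-word character; then a digit, then one or more of a word character (lazy) (non-capturing group).
The `?` after the quantifier makes it lazy — it takes as little as possible before letting the rest of the pattern try.
Walking the string: at [3:17] → '.BRb6sb6s@&-1w'.
No capturing groups, so `findall` returns the 1 full match string.

['.BRb6sb6s@&-1w']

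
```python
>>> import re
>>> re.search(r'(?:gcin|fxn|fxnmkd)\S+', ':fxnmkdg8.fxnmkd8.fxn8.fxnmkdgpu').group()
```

'fxnmkdg8.fxnmkd8.fxn8.fxnmkdgpu'

`re.search` scans for the first position where the pattern succeeds.
The match spans [1:32] → 'fxnmkdg8.fxnmkd8.fxn8.fxnmkdgpu'.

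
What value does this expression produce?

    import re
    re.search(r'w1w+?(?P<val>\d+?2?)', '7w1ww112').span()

(1, 6)

A non-greedy quantifier consumes as few characters as it can — just enough that the remainder of the pattern still matches from where it stops; whatever follows it matches normally.
The match spans [1:6] → 'w1ww1'.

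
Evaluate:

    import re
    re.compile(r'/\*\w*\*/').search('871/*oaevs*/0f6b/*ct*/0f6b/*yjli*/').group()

'/*oaevs*/'

`search` walks the string left to right and returns the first match it finds.
The match spans [3:12] → '/*oaevs*/'.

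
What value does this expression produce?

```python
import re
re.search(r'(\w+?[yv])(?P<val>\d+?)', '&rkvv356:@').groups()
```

Pattern: one or more of a word character (lazy), then one of [yv] (captured); then one or more of a digit (lazy) (captured as 'val').
`search` walks the string left to right and returns the first match it finds.
The match spans [1:6] → 'rkvv3'.
Captured: group 1 = 'rkvv', group 2 = '3'.

('rkvv', '3')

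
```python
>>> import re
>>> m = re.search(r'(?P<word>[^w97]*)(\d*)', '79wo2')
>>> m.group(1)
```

The match spans [0:2] → '79'.
Captured: group 1 = '', group 2 = '79'.

''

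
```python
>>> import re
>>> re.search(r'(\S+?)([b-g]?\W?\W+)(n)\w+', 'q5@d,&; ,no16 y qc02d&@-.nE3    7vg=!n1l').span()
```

(0, 13)

Pattern: one or more of a non-whitespace character (lazy) (captured); then optionally a character in [b-g], then optionally a non-word character, then one or more of a non-word character (captured); then a literal 'n' (captured); then one or more of a word character.
Unlike `match`, `search` isn't anchored — it looks for the pattern anywhere in the string.
The match spans [0:13] → 'q5@d,&; ,no16'.
Captured: group 1 = 'q5@', group 2 = 'd,&; ,', group 3 = 'n'.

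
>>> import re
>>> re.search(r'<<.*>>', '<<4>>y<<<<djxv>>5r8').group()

'<<4>>y<<<<djxv>>'

The match spans [0:16] → '<<4>>y<<<<djxv>>'.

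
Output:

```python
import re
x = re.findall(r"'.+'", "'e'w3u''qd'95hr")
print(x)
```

Scanning left to right: at [0:11] → "'e'w3u''qd'".
With no groups in the pattern, `findall` gives back each whole match — 1 here.

["'e'w3u''qd'"]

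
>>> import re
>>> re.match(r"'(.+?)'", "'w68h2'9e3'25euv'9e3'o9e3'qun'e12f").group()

"'w68h2'"

With the lazy modifier that quantifier settles for the fewest repetitions that let the rest of the pattern succeed (the atoms after it are unaffected and can still be greedy).
With `match`, the pattern is implicitly anchored at the beginning.
The match spans [0:7] → "'w68h2'".
Captured: group 1 = 'w68h2'.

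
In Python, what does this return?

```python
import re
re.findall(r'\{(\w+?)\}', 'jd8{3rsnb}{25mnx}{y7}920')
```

Matches: at [3:10] match '{3rsnb}', group 1 = '3rsnb'; at [10:17] match '{25mnx}', group 1 = '25mnx'; at [17:21] match '{y7}', group 1 = 'y7'.
`findall` collects group 1 from each match (3 total).

['3rsnb', '25mnx', 'y7']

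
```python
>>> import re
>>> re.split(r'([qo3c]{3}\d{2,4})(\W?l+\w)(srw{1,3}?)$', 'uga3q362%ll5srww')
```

['uga', '3q362', '%ll5', 'srww', '']

This matches exactly 3 of one of [qo3c], then 2 to 4 of a digit (captured); then optionally a non-word character, then one or more of a literal 'l', then a word character (captured); then the literal 'sr', then 1 to 3 of the literal 'w' (lazy) (captured); then anchored at the end.
Matches to split on: at [3:16] → '3q362%ll5srww'.
`re.split` interleaves the captured-group text with the surrounding fragments.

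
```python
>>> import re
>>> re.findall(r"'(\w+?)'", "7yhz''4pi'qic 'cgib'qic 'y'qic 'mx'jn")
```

Scanning left to right: at [5:10] match "'4pi'", group 1 = '4pi'; at [14:20] match "'cgib'", group 1 = 'cgib'; at [24:27] match "'y'", group 1 = 'y'; at [31:35] match "'mx'", group 1 = 'mx'.
Because there's exactly one group, `findall` drops the full match and keeps group 1 from each hit.

['4pi', 'cgib', 'y', 'mx']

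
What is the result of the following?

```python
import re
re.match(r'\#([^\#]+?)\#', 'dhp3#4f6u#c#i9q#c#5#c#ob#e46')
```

`match` is anchored at position 0; if the pattern doesn't fit there, it returns None.
Here position 0 doesn't satisfy it, so the call returns None.

None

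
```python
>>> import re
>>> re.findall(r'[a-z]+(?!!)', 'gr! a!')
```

The negative lookaround is zero-width — it rules out positions where the adjacent text would match, without consuming anything.
Matches: at [0:1] → 'g'.
No capturing groups, so `findall` returns the 1 full match string.

['g']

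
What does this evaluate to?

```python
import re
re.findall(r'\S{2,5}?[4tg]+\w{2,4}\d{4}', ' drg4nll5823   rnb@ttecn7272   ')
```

The pattern matches 2 to 5 of a non-whitespace character (lazy), then one or more of one of [4tg]; then 2 to 4 of a word character, then exactly 4 of a digit.
No capturing groups, so `findall` returns the 2 full match strings.

['drg4nll5823', 'rnb@ttecn7272']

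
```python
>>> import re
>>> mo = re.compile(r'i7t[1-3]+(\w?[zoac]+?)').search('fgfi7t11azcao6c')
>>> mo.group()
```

Because the quantifier is non-greedy, it stops expanding at the earliest point where the rest of the pattern can succeed.
The match spans [3:10] → 'i7t11az'.

'i7t11az'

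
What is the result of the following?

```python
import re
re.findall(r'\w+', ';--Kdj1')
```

['Kdj1']

Pattern: one or more of a word character.
Walking the string: at [3:7] → 'Kdj1'.
With no groups in the pattern, `findall` gives back each whole match — 1 here.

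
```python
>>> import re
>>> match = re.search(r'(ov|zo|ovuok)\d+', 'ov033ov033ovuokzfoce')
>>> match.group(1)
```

The match spans [0:5] → 'ov033'.
Captured: group 1 = 'ov'.

'ov'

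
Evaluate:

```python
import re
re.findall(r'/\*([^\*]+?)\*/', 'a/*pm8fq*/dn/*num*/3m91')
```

['pm8fq', 'num']

Scanning left to right: at [1:10] match '/*pm8fq*/', group 1 = 'pm8fq'; at [12:19] match '/*num*/', group 1 = 'num'.
`findall` collects group 1 from each match (2 total).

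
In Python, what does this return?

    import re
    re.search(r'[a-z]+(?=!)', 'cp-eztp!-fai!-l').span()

(3, 7)

The `(?=…)`/`(?<=…)` assertion just peeks at neighbouring text; it doesn't advance the match position.
Unlike `match`, `search` isn't anchored — it looks for the pattern anywhere in the string.
The match spans [3:7] → 'eztp'.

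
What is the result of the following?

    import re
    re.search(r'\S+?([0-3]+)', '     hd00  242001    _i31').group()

The pattern matches one or more of a non-whitespace character (lazy); then one or more of a character in [0-3] (captured).
`re.search` tries every starting position until one works.
The match spans [5:9] → 'hd00'.
Captured: group 1 = '00'.

'hd00'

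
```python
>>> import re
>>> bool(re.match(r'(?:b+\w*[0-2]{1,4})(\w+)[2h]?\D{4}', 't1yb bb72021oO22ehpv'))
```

False

Pattern: one or more of a literal 'b', then zero or more of a word character, then 1 to 4 of a character in [0-2] (non-capturing group); then one or more of a word character (captured); then optionally one of [2h], then exactly 4 of a non-digit.
`re.match` only tries the pattern at the start of the string.
Here the string doesn't start with a match, so the call returns None, and `bool(None)` is False.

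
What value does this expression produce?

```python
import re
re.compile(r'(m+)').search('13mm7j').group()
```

'mm'

The match spans [2:4] → 'mm'.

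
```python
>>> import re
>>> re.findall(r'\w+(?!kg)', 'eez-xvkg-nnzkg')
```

The negative lookaround is zero-width — it rules out positions where the adjacent text would match, without consuming anything.
Scanning left to right: at [0:3] → 'eez'; at [4:8] → 'xvkg'; at [9:14] → 'nnzkg'.
With no groups in the pattern, `findall` gives back each whole match — 3 here.

['eez', 'xvkg', 'nnzkg']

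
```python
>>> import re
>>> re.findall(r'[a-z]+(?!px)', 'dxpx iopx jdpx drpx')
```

['dxpx', 'iopx', 'jdpx', 'drpx']

The negative lookaround is zero-width — it rules out positions where the adjacent text would match, without consuming anything.
With no groups in the pattern, `findall` gives back each whole match — 4 here.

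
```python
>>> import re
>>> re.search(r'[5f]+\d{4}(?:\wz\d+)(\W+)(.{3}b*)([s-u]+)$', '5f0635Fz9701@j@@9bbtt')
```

None

This matches one or more of one of [5f], then exactly 4 of a digit; then a word character, then the literal 'z', then one or more of a digit (non-capturing group); then one or more of a non-word character (captured); then exactly 3 of any character, then zero or more of the literal 'b' (captured); then one or more of a character in [s-u] (captured); then anchored at the end.
`re.search` scans for the first position where the pattern succeeds.
Here nothing in the string fits, so the call returns None.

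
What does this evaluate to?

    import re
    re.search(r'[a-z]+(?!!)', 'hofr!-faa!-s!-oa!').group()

A negative assertion filters positions out without eating any characters.
The match spans [0:3] → 'hof'.

'hof'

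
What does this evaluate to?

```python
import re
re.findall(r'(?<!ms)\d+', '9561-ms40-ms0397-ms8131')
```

['9561', '0', '397', '131']

`(?!…)`/`(?<!…)` only lets a position through if the neighbouring text does NOT match; no characters are consumed.
`findall` yields the raw match text (4 of them) because the pattern has no groups.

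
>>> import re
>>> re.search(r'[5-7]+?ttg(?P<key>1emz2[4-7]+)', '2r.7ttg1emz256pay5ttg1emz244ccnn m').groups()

('1emz256',)

The match spans [3:14] → '7ttg1emz256'.
Captured: group 1 = '1emz256'.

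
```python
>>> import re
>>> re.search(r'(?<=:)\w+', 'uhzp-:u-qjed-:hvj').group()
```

'u'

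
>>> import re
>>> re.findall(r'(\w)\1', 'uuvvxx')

['u', 'v', 'x']

The backreference `\1` re-matches whatever the first group consumed, character for character.
One capturing group, so `findall` returns just the captured substring from each match — 3 in all.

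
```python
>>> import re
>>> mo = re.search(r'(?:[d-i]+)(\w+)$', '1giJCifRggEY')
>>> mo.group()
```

'giJCifRggEY'

Pattern: one or more of a character in [d-i] (non-capturing group); then one or more of a word character (captured); then anchored at the end.
The match spans [1:12] → 'giJCifRggEY'.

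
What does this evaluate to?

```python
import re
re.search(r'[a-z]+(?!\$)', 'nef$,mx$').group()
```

'ne'

A negative assertion filters positions out without eating any characters.
Unlike `match`, `search` isn't anchored — it looks for the pattern anywhere in the string.
The match spans [0:2] → 'ne'.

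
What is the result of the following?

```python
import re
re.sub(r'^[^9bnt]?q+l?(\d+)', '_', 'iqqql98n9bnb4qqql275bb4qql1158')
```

'_n9bnb4qqql275bb4qql1158'

`sub` substitutes '_' at each match site.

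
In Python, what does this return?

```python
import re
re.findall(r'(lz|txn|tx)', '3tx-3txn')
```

['tx', 'txn']

`|` is ordered: at each position the engine commits to the first alternative that works.
`findall` collects group 1 from each match (2 total).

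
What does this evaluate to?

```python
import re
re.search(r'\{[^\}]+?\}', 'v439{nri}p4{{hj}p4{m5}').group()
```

'{nri}'

The match spans [4:9] → '{nri}'.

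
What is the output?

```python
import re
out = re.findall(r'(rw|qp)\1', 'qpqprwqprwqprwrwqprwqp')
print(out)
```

['qp', 'rw']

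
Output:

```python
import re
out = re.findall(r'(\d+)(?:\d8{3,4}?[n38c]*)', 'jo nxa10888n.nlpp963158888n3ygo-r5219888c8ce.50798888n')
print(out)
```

Pattern: one or more of a digit (captured); then a digit, then 3 to 4 of the literal '8' (lazy), then zero or more of one of [n38c] (non-capturing group).
Walking the string: at [6:12] match '10888n', group 1 = '1'; at [17:28] match '963158888n3', group 1 = '96315'; at [33:43] match '5219888c8c', group 1 = '521'; at [45:54] match '50798888n', group 1 = '5079'.
Because there's exactly one group, `findall` drops the full match and keeps group 1 from each hit.

['1', '96315', '521', '5079']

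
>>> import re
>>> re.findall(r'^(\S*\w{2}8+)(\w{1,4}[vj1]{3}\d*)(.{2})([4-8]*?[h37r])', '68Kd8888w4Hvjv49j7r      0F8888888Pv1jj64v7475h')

[('68Kd8888', 'w4Hvjv49', 'j7', 'r')]

Pattern: anchored at the start of the string; then zero or more of a non-whitespace character, then exactly 2 of a word character, then one or more of the literal '8' (captured); then 1 to 4 of a word character, then exactly 3 of one of [vj1], then zero or more of a digit (captured); then exactly 2 of any character (captured); then zero or more of a character in [4-8] (lazy), then one of [h37r] (captured).
Matches: at [0:19] match '68Kd8888w4Hvjv49j7r', groups = ('68Kd8888', 'w4Hvjv49', 'j7', 'r').
Multiple groups make `findall` return tuples — one 4-tuple for the one match.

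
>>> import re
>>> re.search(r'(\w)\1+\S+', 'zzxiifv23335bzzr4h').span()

(0, 18)

The backreference `\1` re-matches whatever the first group consumed, character for character.
`re.search` scans for the first position where the pattern succeeds.
The match spans [0:18] → 'zzxiifv23335bzzr4h'.
Captured: group 1 = 'z'.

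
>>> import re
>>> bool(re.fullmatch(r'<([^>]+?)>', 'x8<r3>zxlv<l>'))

`re.fullmatch` is like wrapping the pattern in `^…$` (in single-line mode).
Here the pattern can't cover the whole string, so the call returns None, and `bool(None)` is False.

False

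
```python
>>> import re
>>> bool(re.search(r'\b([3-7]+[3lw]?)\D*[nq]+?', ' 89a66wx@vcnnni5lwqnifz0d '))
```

This matches a word boundary (`\b`, zero-width); then one or more of a character in [3-7], then optionally one of [3lw] (captured); then zero or more of a non-digit; then one or more of one of [nq] (lazy).
Here the pattern never matches, so the call returns None, and `bool(None)` is False.

False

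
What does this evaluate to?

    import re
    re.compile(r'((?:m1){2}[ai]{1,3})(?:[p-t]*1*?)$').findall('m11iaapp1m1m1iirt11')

Pattern: the literal 'm1' repeated 2 times, then 1 to 3 of one of [ai] (captured); then zero or more of a character in [p-t], then zero or more of a literal '1' (lazy) (non-capturing group); then anchored at the end.
Scanning left to right: at [9:19] match 'm1m1iirt11', group 1 = 'm1m1ii'.
Because there's exactly one group, `findall` drops the full match and keeps group 1 from the one hit.

['m1m1ii']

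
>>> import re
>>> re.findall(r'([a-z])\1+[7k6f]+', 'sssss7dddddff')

The backreference `\1` re-matches whatever the first group consumed, character for character.
Because there's exactly one group, `findall` drops the full match and keeps group 1 from each hit.

['s', 'd']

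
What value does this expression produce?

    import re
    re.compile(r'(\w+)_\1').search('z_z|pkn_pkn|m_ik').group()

A backreference is literal: `\1` must see the identical characters the first group matched.
`re.search` scans for the first position where the pattern succeeds.
The match spans [0:3] → 'z_z'.
Captured: group 1 = 'z'.

'z_z'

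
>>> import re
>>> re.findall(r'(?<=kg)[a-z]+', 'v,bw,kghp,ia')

['hp']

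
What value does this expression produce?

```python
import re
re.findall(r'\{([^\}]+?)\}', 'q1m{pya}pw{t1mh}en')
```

Walking the string: at [3:8] match '{pya}', group 1 = 'pya'; at [10:16] match '{t1mh}', group 1 = 't1mh'.
With a single group, `findall` returns only what that group captured — 2 items.

['pya', 't1mh']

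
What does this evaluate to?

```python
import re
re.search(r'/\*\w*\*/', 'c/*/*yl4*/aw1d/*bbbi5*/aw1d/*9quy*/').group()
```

`search` walks the string left to right and returns the first match it finds.
The match spans [3:10] → '/*yl4*/'.

'/*yl4*/'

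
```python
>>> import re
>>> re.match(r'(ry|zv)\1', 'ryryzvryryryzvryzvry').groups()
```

('ry',)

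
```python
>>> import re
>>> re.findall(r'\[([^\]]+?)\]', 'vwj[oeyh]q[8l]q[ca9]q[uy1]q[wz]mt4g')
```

['oeyh', '8l', 'ca9', 'uy1', 'wz']

Scanning left to right: at [3:9] match '[oeyh]', group 1 = 'oeyh'; at [10:14] match '[8l]', group 1 = '8l'; at [15:20] match '[ca9]', group 1 = 'ca9'; at [21:26] match '[uy1]', group 1 = 'uy1'; at [27:31] match '[wz]', group 1 = 'wz'.
Because there's exactly one group, `findall` drops the full match and keeps group 1 from each hit.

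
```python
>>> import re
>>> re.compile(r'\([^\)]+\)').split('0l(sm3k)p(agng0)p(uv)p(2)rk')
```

Matches to split on: at [2:8] → '(sm3k)'; at [9:16] → '(agng0)'; at [17:21] → '(uv)'; at [22:25] → '(2)'.
The string is cut at each match, leaving 5 pieces.

['0l', 'p', 'p', 'p', 'rk']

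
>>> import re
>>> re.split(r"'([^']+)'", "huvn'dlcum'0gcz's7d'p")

Matches to split on: at [4:11] → "'dlcum'"; at [15:20] → "'s7d'".
The group in the pattern means `split` returns the separators' captures alongside the pieces.

['huvn', 'dlcum', '0gcz', 's7d', 'p']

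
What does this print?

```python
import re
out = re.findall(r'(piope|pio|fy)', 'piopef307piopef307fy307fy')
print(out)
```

`|` is ordered: at each position the engine commits to the first alternative that works.
Because there's exactly one group, `findall` drops the full match and keeps group 1 from each hit.

['piope', 'piope', 'fy', 'fy']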